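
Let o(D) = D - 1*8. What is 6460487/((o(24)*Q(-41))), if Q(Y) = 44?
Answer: 587317/64 ≈ 9176.8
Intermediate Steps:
o(D) = -8 + D (o(D) = D - 8 = -8 + D)
6460487/((o(24)*Q(-41))) = 6460487/(((-8 + 24)*44)) = 6460487/((16*44)) = 6460487/704 = 6460487*(1/704) = 587317/64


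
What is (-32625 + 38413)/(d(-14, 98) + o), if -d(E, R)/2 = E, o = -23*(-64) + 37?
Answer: 5788/1537 ≈ 3.7658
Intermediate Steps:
o = 1509 (o = 1472 + 37 = 1509)
d(E, R) = -2*E
(-32625 + 38413)/(d(-14, 98) + o) = (-32625 + 38413)/(-2*(-14) + 1509) = 5788/(28 + 1509) = 5788/1537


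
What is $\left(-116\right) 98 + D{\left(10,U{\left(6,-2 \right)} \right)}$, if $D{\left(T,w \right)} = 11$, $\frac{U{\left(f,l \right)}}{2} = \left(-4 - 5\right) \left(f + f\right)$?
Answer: $-11357$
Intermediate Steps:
$U{\left(f,l \right)} = - 36 f$ ($U{\left(f,l \right)} = 2 \left(-4 - 5\right) \left(f + f\right) = 2 \left(- 9 \cdot 2 f\right) = 2 \left(- 18 f\right) = - 36 f$)
$\left(-116\right) 98 + D{\left(10,U{\left(6,-2 \right)} \right)} = \left(-116\right) 98 + 11 = -11368 + 11 = -11357$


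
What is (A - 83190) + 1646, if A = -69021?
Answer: -150565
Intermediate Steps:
(A - 83190) + 1646 = (-69021 - 83190) + 1646 = -152211 + 1646 = -150565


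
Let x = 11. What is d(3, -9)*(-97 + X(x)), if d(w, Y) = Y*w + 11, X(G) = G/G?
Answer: 1536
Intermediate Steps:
X(G) = 1
d(w, Y) = 11 + Y*w
d(3, -9)*(-97 + X(x)) = (11 - 9*3)*(-97 + 1) = (11 - 27)*(-96) = -16*(-96) = 1536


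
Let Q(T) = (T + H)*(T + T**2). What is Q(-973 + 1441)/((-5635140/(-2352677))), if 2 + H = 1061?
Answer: 9387301216527/67085 ≈ 1.3993e+8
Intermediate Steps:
H = 1059 (H = -2 + 1061 = 1059)
Q(T) = (1059 + T)*(T + T**2) (Q(T) = (T + 1059)*(T + T**2) = (1059 + T)*(T + T**2))
Q(-973 + 1441)/((-5635140/(-2352677))) = ((-973 + 1441)*(1059 + (-973 + 1441)**2 + 1060*(-973 + 1441)))/((-5635140/(-2352677))) = (468*(1059 + 468**2 + 1060*468))/((-5635140*(-1/2352677))) = (468*(1059 + 219024 + 496080))/(5635140/2352677) = (468*716163)*(2352677/5635140) = 335164284*(2352677/5635140) = 9387301216527/67085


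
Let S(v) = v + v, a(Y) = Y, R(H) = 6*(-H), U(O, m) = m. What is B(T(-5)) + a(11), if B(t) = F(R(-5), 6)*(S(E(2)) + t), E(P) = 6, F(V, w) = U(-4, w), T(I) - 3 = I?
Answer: 71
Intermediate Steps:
T(I) = 3 + I
R(H) = -6*H
F(V, w) = w
S(v) = 2*v
B(t) = 72 + 6*t (B(t) = 6*(2*6 + t) = 6*(12 + t) = 72 + 6*t)
B(T(-5)) + a(11) = (72 + 6*(3 - 5)) + 11 = (72 + 6*(-2)) + 11 = (72 - 12) + 11 = 60 + 11 = 71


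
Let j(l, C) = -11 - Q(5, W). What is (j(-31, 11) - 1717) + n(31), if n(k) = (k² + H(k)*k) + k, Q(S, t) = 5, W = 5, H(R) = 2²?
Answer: -617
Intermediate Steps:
H(R) = 4
j(l, C) = -16 (j(l, C) = -11 - 1*5 = -11 - 5 = -16)
n(k) = k² + 5*k (n(k) = (k² + 4*k) + k = k² + 5*k)
(j(-31, 11) - 1717) + n(31) = (-16 - 1717) + 31*(5 + 31) = -1733 + 31*36 = -1733 + 1116 = -617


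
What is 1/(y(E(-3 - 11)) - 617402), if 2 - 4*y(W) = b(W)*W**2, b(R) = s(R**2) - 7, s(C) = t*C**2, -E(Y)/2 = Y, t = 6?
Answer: -2/1446902971 ≈ -1.3823e-9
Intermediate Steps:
E(Y) = -2*Y
s(C) = 6*C**2
b(R) = -7 + 6*R**4 (b(R) = 6*(R**2)**2 - 7 = 6*R**4 - 7 = -7 + 6*R**4)
y(W) = 1/2 - W**2*(-7 + 6*W**4)/4 (y(W) = 1/2 - (-7 + 6*W**4)*W**2/4 = 1/2 - W**2*(-7 + 6*W**4)/4)
1/(y(E(-3 - 11)) - 617402) = 1/((1/2 + (-2*(-3 - 11))**2*(7 - 6*16*(-3 - 11)**4)/4) - 617402) = 1/((1/2 + (-2*(-14))**2*(7 - 6*(-2*(-14))**4)/4) - 617402) = 1/((1/2 + (1/4)*28**2*(7 - 6*28**4)) - 617402) = 1/((1/2 + (1/4)*784*(7 - 6*614656)) - 617402) = 1/((1/2 + (1/4)*784*(7 - 3687936)) - 617402) = 1/((1/2 + (1/4)*784*(-3687929)) - 617402) = 1/((1/2 - 722834084) - 617402) = 1/(-1445668167/2 - 617402) = 1/(-1446902971/2) = -2/1446902971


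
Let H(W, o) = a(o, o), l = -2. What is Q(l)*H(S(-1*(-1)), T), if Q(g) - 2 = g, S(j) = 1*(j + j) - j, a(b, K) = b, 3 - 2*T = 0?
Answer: 0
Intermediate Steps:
T = 3/2 (T = 3/2 - ½*0 = 3/2 + 0 = 3/2 ≈ 1.5000)
S(j) = j (S(j) = 1*(2*j) - j = 2*j - j = j)
H(W, o) = o
Q(g) = 2 + g
Q(l)*H(S(-1*(-1)), T) = (2 - 2)*(3/2) = 0*(3/2) = 0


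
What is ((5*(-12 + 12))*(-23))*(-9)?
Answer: 0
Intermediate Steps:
((5*(-12 + 12))*(-23))*(-9) = ((5*0)*(-23))*(-9) = (0*(-23))*(-9) = 0*(-9) = 0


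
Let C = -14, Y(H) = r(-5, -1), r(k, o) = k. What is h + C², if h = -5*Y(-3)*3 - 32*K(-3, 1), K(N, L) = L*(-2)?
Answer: 335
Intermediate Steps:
K(N, L) = -2*L
Y(H) = -5
h = 139 (h = -5*(-5)*3 - (-64) = 25*3 - 32*(-2) = 75 + 64 = 139)
h + C² = 139 + (-14)² = 139 + 196 = 335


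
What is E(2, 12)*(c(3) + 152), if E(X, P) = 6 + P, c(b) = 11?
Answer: 2934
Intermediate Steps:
E(2, 12)*(c(3) + 152) = (6 + 12)*(11 + 152) = 18*163 = 2934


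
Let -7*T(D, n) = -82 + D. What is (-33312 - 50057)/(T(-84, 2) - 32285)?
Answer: 583583/225829 ≈ 2.5842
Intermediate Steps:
T(D, n) = 82/7 - D/7 (T(D, n) = -(-82 + D)/7 = 82/7 - D/7)
(-33312 - 50057)/(T(-84, 2) - 32285) = (-33312 - 50057)/((82/7 - ⅐*(-84)) - 32285) = -83369/((82/7 + 12) - 32285) = -83369/(166/7 - 32285) = -83369/(-225829/7) = -83369*(-7/225829) = 583583/225829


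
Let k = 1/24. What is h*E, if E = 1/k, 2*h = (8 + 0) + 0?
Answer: 96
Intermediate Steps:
h = 4 (h = ((8 + 0) + 0)/2 = (8 + 0)/2 = (½)*8 = 4)
k = 1/24 ≈ 0.041667
E = 24 (E = 1/(1/24) = 24)
h*E = 4*24 = 96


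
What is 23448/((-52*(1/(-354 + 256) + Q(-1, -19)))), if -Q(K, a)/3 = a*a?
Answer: 574476/1379755 ≈ 0.41636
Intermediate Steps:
Q(K, a) = -3*a**2 (Q(K, a) = -3*a*a = -3*a**2)
23448/((-52*(1/(-354 + 256) + Q(-1, -19)))) = 23448/((-52*(1/(-354 + 256) - 3*(-19)**2))) = 23448/((-52*(1/(-98) - 3*361))) = 23448/((-52*(-1/98 - 1083))) = 23448/((-52*(-106135/98))) = 23448/(2759510/49) = 23448*(49/2759510) = 574476/1379755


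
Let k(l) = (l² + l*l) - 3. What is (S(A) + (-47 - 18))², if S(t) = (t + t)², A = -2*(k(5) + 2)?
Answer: 1470799201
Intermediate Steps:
k(l) = -3 + 2*l² (k(l) = (l² + l²) - 3 = 2*l² - 3 = -3 + 2*l²)
A = -98 (A = -2*((-3 + 2*5²) + 2) = -2*((-3 + 2*25) + 2) = -2*((-3 + 50) + 2) = -2*(47 + 2) = -2*49 = -98)
S(t) = 4*t² (S(t) = (2*t)² = 4*t²)
(S(A) + (-47 - 18))² = (4*(-98)² + (-47 - 18))² = (4*9604 - 65)² = (38416 - 65)² = 38351² = 1470799201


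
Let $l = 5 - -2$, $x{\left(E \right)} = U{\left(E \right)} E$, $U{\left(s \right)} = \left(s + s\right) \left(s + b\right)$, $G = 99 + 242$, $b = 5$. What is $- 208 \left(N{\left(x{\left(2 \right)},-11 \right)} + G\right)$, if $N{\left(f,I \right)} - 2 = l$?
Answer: $-72800$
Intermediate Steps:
$G = 341$
$U{\left(s \right)} = 2 s \left(5 + s\right)$ ($U{\left(s \right)} = \left(s + s\right) \left(s + 5\right) = 2 s \left(5 + s\right)$)
$x{\left(E \right)} = 2 E^{2} \left(5 + E\right)$ ($x{\left(E \right)} = 2 E \left(5 + E\right) E = 2 E^{2} \left(5 + E\right)$)
$l = 7$ ($l = 5 + 2 = 7$)
$N{\left(f,I \right)} = 9$ ($N{\left(f,I \right)} = 2 + 7 = 9$)
$- 208 \left(N{\left(x{\left(2 \right)},-11 \right)} + G\right) = - 208 \left(9 + 341\right) = \left(-208\right) 350 = -72800$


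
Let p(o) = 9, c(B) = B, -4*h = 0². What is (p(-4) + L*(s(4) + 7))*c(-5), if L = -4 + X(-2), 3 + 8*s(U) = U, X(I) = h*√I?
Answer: 195/2 ≈ 97.500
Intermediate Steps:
h = 0 (h = -¼*0² = -¼*0 = 0)
X(I) = 0 (X(I) = 0*√I = 0)
s(U) = -3/8 + U/8
L = -4 (L = -4 + 0 = -4)
(p(-4) + L*(s(4) + 7))*c(-5) = (9 - 4*((-3/8 + (⅛)*4) + 7))*(-5) = (9 - 4*((-3/8 + ½) + 7))*(-5) = (9 - 4*(⅛ + 7))*(-5) = (9 - 4*57/8)*(-5) = (9 - 57/2)*(-5) = -39/2*(-5) = 195/2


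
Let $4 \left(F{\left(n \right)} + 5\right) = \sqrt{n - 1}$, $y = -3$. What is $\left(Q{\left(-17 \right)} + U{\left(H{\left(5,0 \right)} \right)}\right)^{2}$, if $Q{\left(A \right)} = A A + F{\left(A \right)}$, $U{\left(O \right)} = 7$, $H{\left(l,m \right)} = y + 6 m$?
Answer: $\frac{677439}{8} + \frac{873 i \sqrt{2}}{2} \approx 84680.0 + 617.3 i$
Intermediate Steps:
$F{\left(n \right)} = -5 + \frac{\sqrt{-1 + n}}{4}$ ($F{\left(n \right)} = -5 + \frac{\sqrt{n - 1}}{4} = -5 + \frac{\sqrt{-1 + n}}{4}$)
$H{\left(l,m \right)} = -3 + 6 m$
$Q{\left(A \right)} = -5 + A^{2} + \frac{\sqrt{-1 + A}}{4}$ ($Q{\left(A \right)} = A A + \left(-5 + \frac{\sqrt{-1 + A}}{4}\right) = A^{2} + \left(-5 + \frac{\sqrt{-1 + A}}{4}\right) = -5 + A^{2} + \frac{\sqrt{-1 + A}}{4}$)
$\left(Q{\left(-17 \right)} + U{\left(H{\left(5,0 \right)} \right)}\right)^{2} = \left(\left(-5 + \left(-17\right)^{2} + \frac{\sqrt{-1 - 17}}{4}\right) + 7\right)^{2} = \left(\left(-5 + 289 + \frac{\sqrt{-18}}{4}\right) + 7\right)^{2} = \left(\left(-5 + 289 + \frac{3 i \sqrt{2}}{4}\right) + 7\right)^{2} = \left(\left(284 + \frac{3 i \sqrt{2}}{4}\right) + 7\right)^{2} = \left(291 + \frac{3 i \sqrt{2}}{4}\right)^{2}$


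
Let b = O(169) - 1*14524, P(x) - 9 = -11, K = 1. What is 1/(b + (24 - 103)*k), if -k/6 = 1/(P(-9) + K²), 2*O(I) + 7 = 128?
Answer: -2/29875 ≈ -6.6946e-5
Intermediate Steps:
O(I) = 121/2 (O(I) = -7/2 + (½)*128 = -7/2 + 64 = 121/2)
P(x) = -2 (P(x) = 9 - 11 = -2)
k = 6 (k = -6/(-2 + 1²) = -6/(-2 + 1) = -6/(-1) = -6*(-1) = 6)
b = -28927/2 (b = 121/2 - 1*14524 = 121/2 - 14524 = -28927/2 ≈ -14464.)
1/(b + (24 - 103)*k) = 1/(-28927/2 + (24 - 103)*6) = 1/(-28927/2 - 79*6) = 1/(-28927/2 - 474) = 1/(-29875/2) = -2/29875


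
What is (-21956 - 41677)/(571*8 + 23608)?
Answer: -21211/9392 ≈ -2.2584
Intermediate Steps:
(-21956 - 41677)/(571*8 + 23608) = -63633/(4568 + 23608) = -63633/28176 = -63633*1/28176 = -21211/9392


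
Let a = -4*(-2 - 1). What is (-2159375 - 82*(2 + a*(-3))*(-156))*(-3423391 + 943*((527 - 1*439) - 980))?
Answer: 11063527075741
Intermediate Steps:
a = 12 (a = -4*(-3) = 12)
(-2159375 - 82*(2 + a*(-3))*(-156))*(-3423391 + 943*((527 - 1*439) - 980)) = (-2159375 - 82*(2 + 12*(-3))*(-156))*(-3423391 + 943*((527 - 1*439) - 980)) = (-2159375 - 82*(2 - 36)*(-156))*(-3423391 + 943*((527 - 439) - 980)) = (-2159375 - 82*(-34)*(-156))*(-3423391 + 943*(88 - 980)) = (-2159375 + 2788*(-156))*(-3423391 + 943*(-892)) = (-2159375 - 434928)*(-3423391 - 841156) = -2594303*(-4264547) = 11063527075741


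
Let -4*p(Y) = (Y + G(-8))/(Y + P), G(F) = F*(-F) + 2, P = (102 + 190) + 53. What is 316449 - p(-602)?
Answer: 81327559/257 ≈ 3.1645e+5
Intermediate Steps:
P = 345 (P = 292 + 53 = 345)
G(F) = 2 - F² (G(F) = -F² + 2 = 2 - F²)
p(Y) = -(-62 + Y)/(4*(345 + Y)) (p(Y) = -(Y + (2 - 1*(-8)²))/(4*(Y + 345)) = -(Y + (2 - 1*64))/(4*(345 + Y)) = -(Y + (2 - 64))/(4*(345 + Y)) = -(Y - 62)/(4*(345 + Y)) = -(-62 + Y)/(4*(345 + Y)))
316449 - p(-602) = 316449 - (62 - 1*(-602))/(4*(345 - 602)) = 316449 - (62 + 602)/(4*(-257)) = 316449 - (-1)*664/(4*257) = 316449 - 1*(-166/257) = 316449 + 166/257 = 81327559/257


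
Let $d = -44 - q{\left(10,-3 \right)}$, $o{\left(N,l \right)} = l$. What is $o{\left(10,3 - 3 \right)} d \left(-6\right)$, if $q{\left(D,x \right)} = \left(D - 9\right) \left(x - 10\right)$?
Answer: $0$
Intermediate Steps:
$q{\left(D,x \right)} = \left(-10 + x\right) \left(-9 + D\right)$ ($q{\left(D,x \right)} = \left(-9 + D\right) \left(-10 + x\right) = \left(-10 + x\right) \left(-9 + D\right)$)
$d = -31$ ($d = -44 - \left(90 - 100 - -27 + 10 \left(-3\right)\right) = -44 - \left(90 - 100 + 27 - 30\right) = -44 - -13 = -44 + 13 = -31$)
$o{\left(10,3 - 3 \right)} d \left(-6\right) = \left(3 - 3\right) \left(-31\right) \left(-6\right) = 0 \left(-31\right) \left(-6\right) = 0 \left(-6\right) = 0$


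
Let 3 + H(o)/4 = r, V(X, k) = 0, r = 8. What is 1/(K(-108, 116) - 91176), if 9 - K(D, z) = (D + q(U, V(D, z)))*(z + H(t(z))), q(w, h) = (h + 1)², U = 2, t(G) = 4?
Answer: -1/76615 ≈ -1.3052e-5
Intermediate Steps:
H(o) = 20 (H(o) = -12 + 4*8 = -12 + 32 = 20)
q(w, h) = (1 + h)²
K(D, z) = 9 - (1 + D)*(20 + z) (K(D, z) = 9 - (D + (1 + 0)²)*(z + 20) = 9 - (D + 1²)*(20 + z) = 9 - (D + 1)*(20 + z) = 9 - (1 + D)*(20 + z))
1/(K(-108, 116) - 91176) = 1/((-11 - 1*116 - 20*(-108) - 1*(-108)*116) - 91176) = 1/((-11 - 116 + 2160 + 12528) - 91176) = 1/(14561 - 91176) = 1/(-76615) = -1/76615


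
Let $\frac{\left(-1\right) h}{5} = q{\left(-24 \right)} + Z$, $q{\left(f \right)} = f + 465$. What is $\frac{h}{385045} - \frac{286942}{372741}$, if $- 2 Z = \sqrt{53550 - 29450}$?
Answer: $- \frac{22261495259}{28704411669} + \frac{5 \sqrt{241}}{77009} \approx -0.77453$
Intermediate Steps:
$q{\left(f \right)} = 465 + f$
$Z = - 5 \sqrt{241}$ ($Z = - \frac{\sqrt{53550 - 29450}}{2} = - \frac{\sqrt{24100}}{2} = - \frac{10 \sqrt{241}}{2} = - 5 \sqrt{241} \approx -77.621$)
$h = -2205 + 25 \sqrt{241}$ ($h = - 5 \left(\left(465 - 24\right) - 5 \sqrt{241}\right) = - 5 \left(441 - 5 \sqrt{241}\right) = -2205 + 25 \sqrt{241} \approx -1816.9$)
$\frac{h}{385045} - \frac{286942}{372741} = \frac{-2205 + 25 \sqrt{241}}{385045} - \frac{286942}{372741} = \left(-2205 + 25 \sqrt{241}\right) \frac{1}{385045} - \frac{286942}{372741} = \left(- \frac{441}{77009} + \frac{5 \sqrt{241}}{77009}\right) - \frac{286942}{372741} = - \frac{22261495259}{28704411669} + \frac{5 \sqrt{241}}{77009}$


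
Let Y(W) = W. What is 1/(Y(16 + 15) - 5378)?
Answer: -1/5347 ≈ -0.00018702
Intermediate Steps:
1/(Y(16 + 15) - 5378) = 1/((16 + 15) - 5378) = 1/(31 - 5378) = 1/(-5347) = -1/5347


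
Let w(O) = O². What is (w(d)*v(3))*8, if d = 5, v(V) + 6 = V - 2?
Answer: -1000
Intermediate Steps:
v(V) = -8 + V (v(V) = -6 + (V - 2) = -6 + (-2 + V) = -8 + V)
(w(d)*v(3))*8 = (5²*(-8 + 3))*8 = (25*(-5))*8 = -125*8 = -1000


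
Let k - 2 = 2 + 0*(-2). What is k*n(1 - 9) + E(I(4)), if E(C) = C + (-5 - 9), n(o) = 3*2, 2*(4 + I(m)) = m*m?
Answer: 14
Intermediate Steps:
k = 4 (k = 2 + (2 + 0*(-2)) = 2 + (2 + 0) = 2 + 2 = 4)
I(m) = -4 + m²/2 (I(m) = -4 + (m*m)/2 = -4 + m²/2)
n(o) = 6
E(C) = -14 + C (E(C) = C - 14 = -14 + C)
k*n(1 - 9) + E(I(4)) = 4*6 + (-14 + (-4 + (½)*4²)) = 24 + (-14 + (-4 + (½)*16)) = 24 + (-14 + (-4 + 8)) = 24 + (-14 + 4) = 24 - 10 = 14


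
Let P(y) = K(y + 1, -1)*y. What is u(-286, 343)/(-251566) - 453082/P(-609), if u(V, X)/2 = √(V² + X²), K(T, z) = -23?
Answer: -64726/2001 - √199445/125783 ≈ -32.350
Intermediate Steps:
P(y) = -23*y
u(V, X) = 2*√(V² + X²)
u(-286, 343)/(-251566) - 453082/P(-609) = (2*√((-286)² + 343²))/(-251566) - 453082/((-23*(-609))) = (2*√(81796 + 117649))*(-1/251566) - 453082/14007 = (2*√199445)*(-1/251566) - 453082*1/14007 = -√199445/125783 - 64726/2001 = -64726/2001 - √199445/125783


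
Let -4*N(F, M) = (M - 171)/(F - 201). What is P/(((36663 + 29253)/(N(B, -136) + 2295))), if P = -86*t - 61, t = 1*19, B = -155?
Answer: -1846291745/31288128 ≈ -59.009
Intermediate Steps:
t = 19
N(F, M) = -(-171 + M)/(4*(-201 + F)) (N(F, M) = -(M - 171)/(4*(F - 201)) = -(-171 + M)/(4*(-201 + F)))
P = -1695 (P = -86*19 - 61 = -1634 - 61 = -1695)
P/(((36663 + 29253)/(N(B, -136) + 2295))) = -1695*((171 - 1*(-136))/(4*(-201 - 155)) + 2295)/(36663 + 29253) = -1695/(65916/((1/4)*(171 + 136)/(-356) + 2295)) = -1695/(65916/((1/4)*(-1/356)*307 + 2295)) = -1695/(65916/(-307/1424 + 2295)) = -1695/(65916/(3267773/1424)) = -1695/(65916*(1424/3267773)) = -1695/93864384/3267773 = -1695*3267773/93864384 = -1846291745/31288128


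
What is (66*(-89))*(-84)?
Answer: 493416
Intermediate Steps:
(66*(-89))*(-84) = -5874*(-84) = 493416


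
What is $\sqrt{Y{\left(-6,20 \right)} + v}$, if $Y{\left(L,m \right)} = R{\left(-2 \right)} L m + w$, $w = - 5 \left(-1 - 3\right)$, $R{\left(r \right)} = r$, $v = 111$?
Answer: $\sqrt{371} \approx 19.261$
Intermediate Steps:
$w = 20$ ($w = \left(-5\right) \left(-4\right) = 20$)
$Y{\left(L,m \right)} = 20 - 2 L m$ ($Y{\left(L,m \right)} = - 2 L m + 20 = 20 - 2 L m$)
$\sqrt{Y{\left(-6,20 \right)} + v} = \sqrt{\left(20 - \left(-12\right) 20\right) + 111} = \sqrt{\left(20 + 240\right) + 111} = \sqrt{260 + 111} = \sqrt{371}$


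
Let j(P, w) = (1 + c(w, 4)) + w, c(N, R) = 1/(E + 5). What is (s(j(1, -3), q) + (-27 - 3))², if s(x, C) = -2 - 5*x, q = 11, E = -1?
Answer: 8649/16 ≈ 540.56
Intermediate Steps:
c(N, R) = ¼ (c(N, R) = 1/(-1 + 5) = 1/4 = ¼)
j(P, w) = 5/4 + w (j(P, w) = (1 + ¼) + w = 5/4 + w)
(s(j(1, -3), q) + (-27 - 3))² = ((-2 - 5*(5/4 - 3)) + (-27 - 3))² = ((-2 - 5*(-7/4)) - 30)² = ((-2 + 35/4) - 30)² = (27/4 - 30)² = (-93/4)² = 8649/16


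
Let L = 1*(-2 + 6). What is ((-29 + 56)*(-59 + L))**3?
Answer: -3274759125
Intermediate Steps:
L = 4 (L = 1*4 = 4)
((-29 + 56)*(-59 + L))**3 = ((-29 + 56)*(-59 + 4))**3 = (27*(-55))**3 = (-1485)**3 = -3274759125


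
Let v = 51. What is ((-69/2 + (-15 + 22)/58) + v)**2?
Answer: 232324/841 ≈ 276.25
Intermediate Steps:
((-69/2 + (-15 + 22)/58) + v)**2 = ((-69/2 + (-15 + 22)/58) + 51)**2 = ((-69*1/2 + 7*(1/58)) + 51)**2 = ((-69/2 + 7/58) + 51)**2 = (-997/29 + 51)**2 = (482/29)**2 = 232324/841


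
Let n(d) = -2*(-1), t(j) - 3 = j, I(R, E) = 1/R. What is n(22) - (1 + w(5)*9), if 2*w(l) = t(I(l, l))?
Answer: -67/5 ≈ -13.400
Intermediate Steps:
t(j) = 3 + j
w(l) = 3/2 + 1/(2*l) (w(l) = (3 + 1/l)/2 = 3/2 + 1/(2*l))
n(d) = 2
n(22) - (1 + w(5)*9) = 2 - (1 + ((½)*(1 + 3*5)/5)*9) = 2 - (1 + ((½)*(⅕)*(1 + 15))*9) = 2 - (1 + ((½)*(⅕)*16)*9) = 2 - (1 + (8/5)*9) = 2 - (1 + 72/5) = 2 - 1*77/5 = 2 - 77/5 = -67/5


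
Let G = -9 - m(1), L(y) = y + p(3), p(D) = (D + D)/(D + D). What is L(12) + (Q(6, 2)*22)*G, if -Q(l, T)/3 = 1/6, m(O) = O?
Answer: 123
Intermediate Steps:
p(D) = 1 (p(D) = (2*D)/((2*D)) = (2*D)*(1/(2*D)) = 1)
Q(l, T) = -½ (Q(l, T) = -3/6 = -3*⅙ = -½)
L(y) = 1 + y (L(y) = y + 1 = 1 + y)
G = -10 (G = -9 - 1*1 = -9 - 1 = -10)
L(12) + (Q(6, 2)*22)*G = (1 + 12) - ½*22*(-10) = 13 - 11*(-10) = 13 + 110 = 123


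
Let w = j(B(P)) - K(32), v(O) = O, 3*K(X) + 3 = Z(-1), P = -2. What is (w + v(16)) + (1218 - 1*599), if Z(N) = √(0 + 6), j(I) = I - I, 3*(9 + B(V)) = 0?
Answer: 636 - √6/3 ≈ 635.18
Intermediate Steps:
B(V) = -9 (B(V) = -9 + (⅓)*0 = -9 + 0 = -9)
j(I) = 0
Z(N) = √6
K(X) = -1 + √6/3
w = 1 - √6/3 (w = 0 - (-1 + √6/3) = 0 + (1 - √6/3) = 1 - √6/3 ≈ 0.18350)
(w + v(16)) + (1218 - 1*599) = ((1 - √6/3) + 16) + (1218 - 1*599) = (17 - √6/3) + (1218 - 599) = (17 - √6/3) + 619 = 636 - √6/3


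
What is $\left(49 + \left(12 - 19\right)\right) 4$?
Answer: $168$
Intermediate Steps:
$\left(49 + \left(12 - 19\right)\right) 4 = \left(49 - 7\right) 4 = 42 \cdot 4 = 168$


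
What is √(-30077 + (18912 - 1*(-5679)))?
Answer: I*√5486 ≈ 74.068*I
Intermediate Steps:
√(-30077 + (18912 - 1*(-5679))) = √(-30077 + (18912 + 5679)) = √(-30077 + 24591) = √(-5486) = I*√5486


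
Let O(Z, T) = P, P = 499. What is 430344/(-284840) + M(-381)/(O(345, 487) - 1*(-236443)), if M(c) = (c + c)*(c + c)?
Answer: 3964004307/4218159955 ≈ 0.93975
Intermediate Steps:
O(Z, T) = 499
M(c) = 4*c² (M(c) = (2*c)*(2*c) = 4*c²)
430344/(-284840) + M(-381)/(O(345, 487) - 1*(-236443)) = 430344/(-284840) + (4*(-381)²)/(499 - 1*(-236443)) = 430344*(-1/284840) + (4*145161)/(499 + 236443) = -53793/35605 + 580644/236942 = -53793/35605 + 580644*(1/236942) = -53793/35605 + 290322/118471 = 3964004307/4218159955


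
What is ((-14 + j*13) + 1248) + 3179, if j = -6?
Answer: 4335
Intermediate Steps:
((-14 + j*13) + 1248) + 3179 = ((-14 - 6*13) + 1248) + 3179 = ((-14 - 78) + 1248) + 3179 = (-92 + 1248) + 3179 = 1156 + 3179 = 4335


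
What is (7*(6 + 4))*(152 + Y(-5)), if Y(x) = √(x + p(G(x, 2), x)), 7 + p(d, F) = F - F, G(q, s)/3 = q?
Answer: 10640 + 140*I*√3 ≈ 10640.0 + 242.49*I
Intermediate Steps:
G(q, s) = 3*q
p(d, F) = -7 (p(d, F) = -7 + (F - F) = -7 + 0 = -7)
Y(x) = √(-7 + x) (Y(x) = √(x - 7) = √(-7 + x))
(7*(6 + 4))*(152 + Y(-5)) = (7*(6 + 4))*(152 + √(-7 - 5)) = (7*10)*(152 + √(-12)) = 70*(152 + 2*I*√3) = 10640 + 140*I*√3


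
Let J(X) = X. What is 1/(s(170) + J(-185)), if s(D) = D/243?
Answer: -243/44785 ≈ -0.0054259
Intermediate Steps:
s(D) = D/243 (s(D) = D*(1/243) = D/243)
1/(s(170) + J(-185)) = 1/((1/243)*170 - 185) = 1/(170/243 - 185) = 1/(-44785/243) = -243/44785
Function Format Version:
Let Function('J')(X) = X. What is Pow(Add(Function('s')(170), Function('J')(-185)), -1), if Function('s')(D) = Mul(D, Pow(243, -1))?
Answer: Rational(-243, 44785) ≈ -0.0054259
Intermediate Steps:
Function('s')(D) = Mul(Rational(1, 243), D) (Function('s')(D) = Mul(D, Rational(1, 243)) = Mul(Rational(1, 243), D))
Pow(Add(Function('s')(170), Function('J')(-185)), -1) = Pow(Add(Mul(Rational(1, 243), 170), -185), -1) = Pow(Add(Rational(170, 243), -185), -1) = Pow(Rational(-44785, 243), -1) = Rational(-243, 44785)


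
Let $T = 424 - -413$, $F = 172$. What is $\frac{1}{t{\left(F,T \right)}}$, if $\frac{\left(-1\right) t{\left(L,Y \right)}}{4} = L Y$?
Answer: $- \frac{1}{575856} \approx -1.7365 \cdot 10^{-6}$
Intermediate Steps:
$T = 837$ ($T = 424 + 413 = 837$)
$t{\left(L,Y \right)} = - 4 L Y$
$\frac{1}{t{\left(F,T \right)}} = \frac{1}{\left(-4\right) 172 \cdot 837} = \frac{1}{-575856} = - \frac{1}{575856}$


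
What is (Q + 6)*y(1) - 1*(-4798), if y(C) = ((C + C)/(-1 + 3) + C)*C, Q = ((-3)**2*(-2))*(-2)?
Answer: 4882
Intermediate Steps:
Q = 36 (Q = (9*(-2))*(-2) = -18*(-2) = 36)
y(C) = 2*C**2 (y(C) = ((2*C)/2 + C)*C = ((2*C)*(1/2) + C)*C = (C + C)*C = (2*C)*C = 2*C**2)
(Q + 6)*y(1) - 1*(-4798) = (36 + 6)*(2*1**2) - 1*(-4798) = 42*(2*1) + 4798 = 42*2 + 4798 = 84 + 4798 = 4882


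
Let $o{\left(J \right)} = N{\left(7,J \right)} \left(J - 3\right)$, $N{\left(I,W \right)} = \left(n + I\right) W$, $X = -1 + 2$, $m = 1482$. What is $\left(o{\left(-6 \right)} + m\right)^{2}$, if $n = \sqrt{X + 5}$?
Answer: $3477096 + 200880 \sqrt{6} \approx 3.9691 \cdot 10^{6}$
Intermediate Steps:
$X = 1$
$n = \sqrt{6}$ ($n = \sqrt{1 + 5} = \sqrt{6} \approx 2.4495$)
$N{\left(I,W \right)} = W \left(I + \sqrt{6}\right)$ ($N{\left(I,W \right)} = \left(\sqrt{6} + I\right) W = \left(I + \sqrt{6}\right) W = W \left(I + \sqrt{6}\right)$)
$o{\left(J \right)} = J \left(-3 + J\right) \left(7 + \sqrt{6}\right)$ ($o{\left(J \right)} = J \left(7 + \sqrt{6}\right) \left(J - 3\right) = J \left(7 + \sqrt{6}\right) \left(-3 + J\right) = J \left(-3 + J\right) \left(7 + \sqrt{6}\right)$)
$\left(o{\left(-6 \right)} + m\right)^{2} = \left(- 6 \left(-3 - 6\right) \left(7 + \sqrt{6}\right) + 1482\right)^{2} = \left(\left(-6\right) \left(-9\right) \left(7 + \sqrt{6}\right) + 1482\right)^{2} = \left(\left(378 + 54 \sqrt{6}\right) + 1482\right)^{2} = \left(1860 + 54 \sqrt{6}\right)^{2}$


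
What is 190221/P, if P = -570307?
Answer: -190221/570307 ≈ -0.33354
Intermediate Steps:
190221/P = 190221/(-570307) = 190221*(-1/570307) = -190221/570307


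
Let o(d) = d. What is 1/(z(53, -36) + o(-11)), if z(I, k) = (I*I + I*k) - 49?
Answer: 1/841 ≈ 0.0011891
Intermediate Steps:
z(I, k) = -49 + I² + I*k (z(I, k) = (I² + I*k) - 49 = -49 + I² + I*k)
1/(z(53, -36) + o(-11)) = 1/((-49 + 53² + 53*(-36)) - 11) = 1/((-49 + 2809 - 1908) - 11) = 1/(852 - 11) = 1/841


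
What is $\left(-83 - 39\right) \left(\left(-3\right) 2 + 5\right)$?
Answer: $122$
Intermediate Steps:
$\left(-83 - 39\right) \left(\left(-3\right) 2 + 5\right) = - 122 \left(-6 + 5\right) = \left(-122\right) \left(-1\right) = 122$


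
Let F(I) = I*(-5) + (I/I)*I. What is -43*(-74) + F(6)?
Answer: 3158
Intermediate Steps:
F(I) = -4*I (F(I) = -5*I + 1*I = -5*I + I = -4*I)
-43*(-74) + F(6) = -43*(-74) - 4*6 = 3182 - 24 = 3158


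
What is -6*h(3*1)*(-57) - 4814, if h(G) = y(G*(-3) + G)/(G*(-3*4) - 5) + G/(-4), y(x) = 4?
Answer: -418517/82 ≈ -5103.9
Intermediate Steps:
h(G) = 4/(-5 - 12*G) - G/4 (h(G) = 4/(G*(-3*4) - 5) + G/(-4) = 4/(G*(-12) - 5) + G*(-1/4) = 4/(-12*G - 5) - G/4 = 4/(-5 - 12*G) - G/4)
-6*h(3*1)*(-57) - 4814 = -6*(-16 - 12*(3*1)**2 - 15)/(4*(5 + 12*(3*1)))*(-57) - 4814 = -6*(-16 - 12*3**2 - 5*3)/(4*(5 + 12*3))*(-57) - 4814 = -6*(-16 - 12*9 - 15)/(4*(5 + 36))*(-57) - 4814 = -6*(1/4)*(-16 - 108 - 15)/41*(-57) - 4814 = -6*(1/4)*(1/41)*(-139)*(-57) - 4814 = -(-417)*(-57)/82 - 4814 = -6*7923/164 - 4814 = -23769/82 - 4814 = -418517/82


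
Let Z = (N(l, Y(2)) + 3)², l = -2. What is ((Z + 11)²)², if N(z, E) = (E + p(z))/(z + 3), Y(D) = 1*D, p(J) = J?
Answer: 160000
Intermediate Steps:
Y(D) = D
N(z, E) = (E + z)/(3 + z) (N(z, E) = (E + z)/(z + 3) = (E + z)/(3 + z))
Z = 9 (Z = ((2 - 2)/(3 - 2) + 3)² = (0/1 + 3)² = (1*0 + 3)² = (0 + 3)² = 3² = 9)
((Z + 11)²)² = ((9 + 11)²)² = (20²)² = 400² = 160000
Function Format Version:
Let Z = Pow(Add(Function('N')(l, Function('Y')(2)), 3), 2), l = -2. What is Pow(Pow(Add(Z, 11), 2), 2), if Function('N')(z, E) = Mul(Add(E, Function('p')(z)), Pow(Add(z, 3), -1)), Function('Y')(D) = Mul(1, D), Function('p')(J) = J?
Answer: 160000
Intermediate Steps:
Function('Y')(D) = D
Function('N')(z, E) = Mul(Pow(Add(3, z), -1), Add(E, z)) (Function('N')(z, E) = Mul(Add(E, z), Pow(Add(z, 3), -1)) = Mul(Add(E, z), Pow(Add(3, z), -1)) = Mul(Pow(Add(3, z), -1), Add(E, z)))
Z = 9 (Z = Pow(Add(Mul(Pow(Add(3, -2), -1), Add(2, -2)), 3), 2) = Pow(Add(Mul(Pow(1, -1), 0), 3), 2) = Pow(Add(Mul(1, 0), 3), 2) = Pow(Add(0, 3), 2) = Pow(3, 2) = 9)
Pow(Pow(Add(Z, 11), 2), 2) = Pow(Pow(Add(9, 11), 2), 2) = Pow(Pow(20, 2), 2) = Pow(400, 2) = 160000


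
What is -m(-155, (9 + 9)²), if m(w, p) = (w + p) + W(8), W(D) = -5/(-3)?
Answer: -512/3 ≈ -170.67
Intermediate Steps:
W(D) = 5/3 (W(D) = -5*(-⅓) = 5/3)
m(w, p) = 5/3 + p + w (m(w, p) = (w + p) + 5/3 = (p + w) + 5/3 = 5/3 + p + w)
-m(-155, (9 + 9)²) = -(5/3 + (9 + 9)² - 155) = -(5/3 + 18² - 155) = -(5/3 + 324 - 155) = -1*512/3 = -512/3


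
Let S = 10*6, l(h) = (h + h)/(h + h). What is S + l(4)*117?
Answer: 177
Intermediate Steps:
l(h) = 1 (l(h) = (2*h)/((2*h)) = (2*h)*(1/(2*h)) = 1)
S = 60
S + l(4)*117 = 60 + 1*117 = 60 + 117 = 177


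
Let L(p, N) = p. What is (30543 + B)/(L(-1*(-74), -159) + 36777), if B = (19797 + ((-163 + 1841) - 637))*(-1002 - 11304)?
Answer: -256401885/36851 ≈ -6957.8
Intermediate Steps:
B = -256432428 (B = (19797 + (1678 - 637))*(-12306) = (19797 + 1041)*(-12306) = 20838*(-12306) = -256432428)
(30543 + B)/(L(-1*(-74), -159) + 36777) = (30543 - 256432428)/(-1*(-74) + 36777) = -256401885/(74 + 36777) = -256401885/36851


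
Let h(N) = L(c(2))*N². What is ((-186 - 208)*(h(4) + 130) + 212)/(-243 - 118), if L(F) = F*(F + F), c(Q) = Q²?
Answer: 252736/361 ≈ 700.10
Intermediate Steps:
L(F) = 2*F² (L(F) = F*(2*F) = 2*F²)
h(N) = 32*N² (h(N) = (2*(2²)²)*N² = (2*4²)*N² = (2*16)*N² = 32*N²)
((-186 - 208)*(h(4) + 130) + 212)/(-243 - 118) = ((-186 - 208)*(32*4² + 130) + 212)/(-243 - 118) = (-394*(32*16 + 130) + 212)/(-361) = (-394*(512 + 130) + 212)*(-1/361) = (-394*642 + 212)*(-1/361) = (-252948 + 212)*(-1/361) = -252736*(-1/361) = 252736/361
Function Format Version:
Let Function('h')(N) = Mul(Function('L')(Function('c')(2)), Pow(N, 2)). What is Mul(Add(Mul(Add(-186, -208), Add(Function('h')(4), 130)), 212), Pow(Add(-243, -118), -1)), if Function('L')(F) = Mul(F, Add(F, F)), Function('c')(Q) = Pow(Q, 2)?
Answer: Rational(252736, 361) ≈ 700.10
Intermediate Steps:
Function('L')(F) = Mul(2, Pow(F, 2)) (Function('L')(F) = Mul(F, Mul(2, F)) = Mul(2, Pow(F, 2)))
Function('h')(N) = Mul(32, Pow(N, 2)) (Function('h')(N) = Mul(Mul(2, Pow(Pow(2, 2), 2)), Pow(N, 2)) = Mul(Mul(2, Pow(4, 2)), Pow(N, 2)) = Mul(Mul(2, 16), Pow(N, 2)) = Mul(32, Pow(N, 2)))
Mul(Add(Mul(Add(-186, -208), Add(Function('h')(4), 130)), 212), Pow(Add(-243, -118), -1)) = Mul(Add(Mul(Add(-186, -208), Add(Mul(32, Pow(4, 2)), 130)), 212), Pow(Add(-243, -118), -1)) = Mul(Add(Mul(-394, Add(Mul(32, 16), 130)), 212), Pow(-361, -1)) = Mul(Add(Mul(-394, Add(512, 130)), 212), Rational(-1, 361)) = Mul(Add(Mul(-394, 642), 212), Rational(-1, 361)) = Mul(Add(-252948, 212), Rational(-1, 361)) = Mul(-252736, Rational(-1, 361)) = Rational(252736, 361)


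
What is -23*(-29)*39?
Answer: 26013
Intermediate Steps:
-23*(-29)*39 = 667*39 = 26013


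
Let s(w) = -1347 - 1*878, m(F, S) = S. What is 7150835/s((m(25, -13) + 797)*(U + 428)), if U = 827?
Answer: -1430167/445 ≈ -3213.9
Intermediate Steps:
s(w) = -2225 (s(w) = -1347 - 878 = -2225)
7150835/s((m(25, -13) + 797)*(U + 428)) = 7150835/(-2225) = 7150835*(-1/2225) = -1430167/445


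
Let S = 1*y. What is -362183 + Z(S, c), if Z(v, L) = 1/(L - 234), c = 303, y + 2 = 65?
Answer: -24990626/69 ≈ -3.6218e+5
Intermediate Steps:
y = 63 (y = -2 + 65 = 63)
S = 63 (S = 1*63 = 63)
Z(v, L) = 1/(-234 + L)
-362183 + Z(S, c) = -362183 + 1/(-234 + 303) = -362183 + 1/69 = -24990626/69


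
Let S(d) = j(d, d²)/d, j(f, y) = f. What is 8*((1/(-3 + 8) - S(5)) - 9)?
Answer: -392/5 ≈ -78.400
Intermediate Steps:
S(d) = 1 (S(d) = d/d = 1)
8*((1/(-3 + 8) - S(5)) - 9) = 8*((1/(-3 + 8) - 1*1) - 9) = 8*((1/5 - 1) - 9) = 8*((⅕ - 1) - 9) = 8*(-⅘ - 9) = 8*(-49/5) = -392/5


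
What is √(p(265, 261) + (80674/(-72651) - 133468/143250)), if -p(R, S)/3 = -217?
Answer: √8677685941890211015/115636175 ≈ 25.475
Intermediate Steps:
p(R, S) = 651 (p(R, S) = -3*(-217) = 651)
√(p(265, 261) + (80674/(-72651) - 133468/143250)) = √(651 + (80674/(-72651) - 133468/143250)) = √(651 + (80674*(-1/72651) - 133468*1/143250)) = √(651 + (-80674/72651 - 66734/71625)) = √(651 - 1180729676/578180875) = √(375215019949/578180875) = √8677685941890211015/115636175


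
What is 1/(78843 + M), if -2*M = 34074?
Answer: 1/61806 ≈ 1.6180e-5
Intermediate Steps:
M = -17037 (M = -½*34074 = -17037)
1/(78843 + M) = 1/(78843 - 17037) = 1/61806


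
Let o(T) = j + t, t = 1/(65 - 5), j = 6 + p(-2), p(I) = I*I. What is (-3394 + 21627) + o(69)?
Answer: 1094581/60 ≈ 18243.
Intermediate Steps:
p(I) = I**2
j = 10 (j = 6 + (-2)**2 = 6 + 4 = 10)
t = 1/60 ≈ 0.016667
o(T) = 601/60 (o(T) = 10 + 1/60 = 601/60)
(-3394 + 21627) + o(69) = (-3394 + 21627) + 601/60 = 18233 + 601/60 = 1094581/60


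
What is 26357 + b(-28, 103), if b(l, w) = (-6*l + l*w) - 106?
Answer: 23535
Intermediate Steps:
b(l, w) = -106 - 6*l + l*w
26357 + b(-28, 103) = 26357 + (-106 - 6*(-28) - 28*103) = 26357 + (-106 + 168 - 2884) = 26357 - 2822 = 23535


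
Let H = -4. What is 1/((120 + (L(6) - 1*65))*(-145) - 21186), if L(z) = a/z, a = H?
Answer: -3/87193 ≈ -3.4406e-5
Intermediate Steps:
a = -4
L(z) = -4/z
1/((120 + (L(6) - 1*65))*(-145) - 21186) = 1/((120 + (-4/6 - 1*65))*(-145) - 21186) = 1/((120 + (-4*1/6 - 65))*(-145) - 21186) = 1/((120 + (-2/3 - 65))*(-145) - 21186) = 1/((120 - 197/3)*(-145) - 21186) = 1/((163/3)*(-145) - 21186) = 1/(-23635/3 - 21186) = 1/(-87193/3) = -3/87193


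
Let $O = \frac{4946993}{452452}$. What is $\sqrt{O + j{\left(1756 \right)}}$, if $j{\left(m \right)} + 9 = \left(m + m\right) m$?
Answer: $\frac{\sqrt{315619762165704997}}{226226} \approx 2483.4$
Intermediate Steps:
$O = \frac{4946993}{452452}$ ($O = 4946993 \cdot \frac{1}{452452} = \frac{4946993}{452452} \approx 10.934$)
$j{\left(m \right)} = -9 + 2 m^{2}$ ($j{\left(m \right)} = -9 + \left(m + m\right) m = -9 + 2 m m = -9 + 2 m^{2}$)
$\sqrt{O + j{\left(1756 \right)}} = \sqrt{\frac{4946993}{452452} - \left(9 - 2 \cdot 1756^{2}\right)} = \sqrt{\frac{4946993}{452452} + \left(-9 + 2 \cdot 3083536\right)} = \sqrt{\frac{4946993}{452452} + \left(-9 + 6167072\right)} = \sqrt{\frac{4946993}{452452} + 6167063} = \sqrt{\frac{2790304935469}{452452}} = \frac{\sqrt{315619762165704997}}{226226}$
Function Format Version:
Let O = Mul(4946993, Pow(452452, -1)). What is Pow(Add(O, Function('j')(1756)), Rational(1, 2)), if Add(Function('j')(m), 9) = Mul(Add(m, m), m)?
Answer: Mul(Rational(1, 226226), Pow(315619762165704997, Rational(1, 2))) ≈ 2483.4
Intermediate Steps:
O = Rational(4946993, 452452) (O = Mul(4946993, Rational(1, 452452)) = Rational(4946993, 452452) ≈ 10.934)
Function('j')(m) = Add(-9, Mul(2, Pow(m, 2))) (Function('j')(m) = Add(-9, Mul(Add(m, m), m)) = Add(-9, Mul(Mul(2, m), m)) = Add(-9, Mul(2, Pow(m, 2))))
Pow(Add(O, Function('j')(1756)), Rational(1, 2)) = Pow(Add(Rational(4946993, 452452), Add(-9, Mul(2, Pow(1756, 2)))), Rational(1, 2)) = Pow(Add(Rational(4946993, 452452), Add(-9, Mul(2, 3083536))), Rational(1, 2)) = Pow(Add(Rational(4946993, 452452), Add(-9, 6167072)), Rational(1, 2)) = Pow(Add(Rational(4946993, 452452), 6167063), Rational(1, 2)) = Pow(Rational(2790304935469, 452452), Rational(1, 2)) = Mul(Rational(1, 226226), Pow(315619762165704997, Rational(1, 2)))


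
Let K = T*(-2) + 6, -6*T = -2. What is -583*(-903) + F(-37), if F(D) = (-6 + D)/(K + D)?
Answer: 50012784/95 ≈ 5.2645e+5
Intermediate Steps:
T = ⅓ (T = -⅙*(-2) = ⅓ ≈ 0.33333)
K = 16/3 (K = (⅓)*(-2) + 6 = -⅔ + 6 = 16/3 ≈ 5.3333)
F(D) = (-6 + D)/(16/3 + D)
-583*(-903) + F(-37) = -583*(-903) + 3*(-6 - 37)/(16 + 3*(-37)) = 526449 + 3*(-43)/(16 - 111) = 526449 + 3*(-43)/(-95) = 526449 + 3*(-1/95)*(-43) = 526449 + 129/95 = 50012784/95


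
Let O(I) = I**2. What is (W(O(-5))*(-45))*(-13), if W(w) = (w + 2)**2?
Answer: 426465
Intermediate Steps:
W(w) = (2 + w)**2
(W(O(-5))*(-45))*(-13) = ((2 + (-5)**2)**2*(-45))*(-13) = ((2 + 25)**2*(-45))*(-13) = (27**2*(-45))*(-13) = (729*(-45))*(-13) = -32805*(-13) = 426465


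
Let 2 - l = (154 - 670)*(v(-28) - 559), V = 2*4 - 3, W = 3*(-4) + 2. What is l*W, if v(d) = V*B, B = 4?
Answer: 2781220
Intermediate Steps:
W = -10 (W = -12 + 2 = -10)
V = 5 (V = 8 - 3 = 5)
v(d) = 20 (v(d) = 5*4 = 20)
l = -278122 (l = 2 - (154 - 670)*(20 - 559) = 2 - (-516)*(-539) = 2 - 1*278124 = 2 - 278124 = -278122)
l*W = -278122*(-10) = 2781220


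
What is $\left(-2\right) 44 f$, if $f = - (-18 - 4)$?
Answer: $-1936$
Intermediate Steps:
$f = 22$ ($f = - (-18 - 4) = \left(-1\right) \left(-22\right) = 22$)
$\left(-2\right) 44 f = \left(-2\right) 44 \cdot 22 = \left(-88\right) 22 = -1936$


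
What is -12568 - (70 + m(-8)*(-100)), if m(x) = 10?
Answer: -11638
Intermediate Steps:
-12568 - (70 + m(-8)*(-100)) = -12568 - (70 + 10*(-100)) = -12568 - (70 - 1000) = -12568 - 1*(-930) = -12568 + 930 = -11638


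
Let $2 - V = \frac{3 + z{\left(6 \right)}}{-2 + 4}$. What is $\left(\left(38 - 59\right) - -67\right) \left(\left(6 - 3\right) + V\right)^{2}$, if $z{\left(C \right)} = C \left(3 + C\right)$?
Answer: $\frac{50807}{2} \approx 25404.0$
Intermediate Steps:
$V = - \frac{53}{2}$ ($V = 2 - \frac{3 + 6 \left(3 + 6\right)}{-2 + 4} = 2 - \frac{3 + 6 \cdot 9}{2} = 2 - \left(3 + 54\right) \frac{1}{2} = 2 - 57 \cdot \frac{1}{2} = 2 - \frac{57}{2} = - \frac{53}{2} \approx -26.5$)
$\left(\left(38 - 59\right) - -67\right) \left(\left(6 - 3\right) + V\right)^{2} = \left(\left(38 - 59\right) - -67\right) \left(\left(6 - 3\right) - \frac{53}{2}\right)^{2} = \left(-21 + 67\right) \left(3 - \frac{53}{2}\right)^{2} = 46 \left(- \frac{47}{2}\right)^{2} = 46 \cdot \frac{2209}{4} = \frac{50807}{2}$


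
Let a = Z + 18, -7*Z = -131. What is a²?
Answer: 66049/49 ≈ 1347.9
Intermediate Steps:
Z = 131/7 (Z = -⅐*(-131) = 131/7 ≈ 18.714)
a = 257/7 (a = 131/7 + 18 = 257/7 ≈ 36.714)
a² = (257/7)² = 66049/49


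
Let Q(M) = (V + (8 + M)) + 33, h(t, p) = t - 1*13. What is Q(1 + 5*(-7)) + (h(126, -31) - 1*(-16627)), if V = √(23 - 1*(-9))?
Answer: 16747 + 4*√2 ≈ 16753.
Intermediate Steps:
h(t, p) = -13 + t (h(t, p) = t - 13 = -13 + t)
V = 4*√2 (V = √(23 + 9) = √32 = 4*√2 ≈ 5.6569)
Q(M) = 41 + M + 4*√2 (Q(M) = (4*√2 + (8 + M)) + 33 = (8 + M + 4*√2) + 33 = 41 + M + 4*√2)
Q(1 + 5*(-7)) + (h(126, -31) - 1*(-16627)) = (41 + (1 + 5*(-7)) + 4*√2) + ((-13 + 126) - 1*(-16627)) = (41 + (1 - 35) + 4*√2) + (113 + 16627) = (41 - 34 + 4*√2) + 16740 = (7 + 4*√2) + 16740 = 16747 + 4*√2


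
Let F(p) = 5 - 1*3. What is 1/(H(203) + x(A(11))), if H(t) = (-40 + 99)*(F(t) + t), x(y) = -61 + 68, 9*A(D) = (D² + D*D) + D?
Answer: 1/12102 ≈ 8.2631e-5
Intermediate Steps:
A(D) = D/9 + 2*D²/9 (A(D) = ((D² + D*D) + D)/9 = ((D² + D²) + D)/9 = (2*D² + D)/9 = (D + 2*D²)/9 = D/9 + 2*D²/9)
x(y) = 7
F(p) = 2 (F(p) = 5 - 3 = 2)
H(t) = 118 + 59*t (H(t) = (-40 + 99)*(2 + t) = 59*(2 + t) = 118 + 59*t)
1/(H(203) + x(A(11))) = 1/((118 + 59*203) + 7) = 1/((118 + 11977) + 7) = 1/(12095 + 7) = 1/12102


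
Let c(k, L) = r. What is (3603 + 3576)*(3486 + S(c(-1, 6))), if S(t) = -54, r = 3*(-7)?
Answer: 24638328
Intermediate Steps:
r = -21
c(k, L) = -21
(3603 + 3576)*(3486 + S(c(-1, 6))) = (3603 + 3576)*(3486 - 54) = 7179*3432 = 24638328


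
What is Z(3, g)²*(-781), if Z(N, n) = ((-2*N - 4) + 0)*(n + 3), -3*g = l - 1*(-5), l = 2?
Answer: -312400/9 ≈ -34711.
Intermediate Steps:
g = -7/3 (g = -(2 - 1*(-5))/3 = -(2 + 5)/3 = -⅓*7 = -7/3 ≈ -2.3333)
Z(N, n) = (-4 - 2*N)*(3 + n) (Z(N, n) = ((-4 - 2*N) + 0)*(3 + n) = (-4 - 2*N)*(3 + n))
Z(3, g)²*(-781) = (-12 - 6*3 - 4*(-7/3) - 2*3*(-7/3))²*(-781) = (-12 - 18 + 28/3 + 14)²*(-781) = (-20/3)²*(-781) = (400/9)*(-781) = -312400/9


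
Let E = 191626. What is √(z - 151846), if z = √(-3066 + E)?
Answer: √(-151846 + 4*√11785) ≈ 389.12*I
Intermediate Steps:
z = 4*√11785 (z = √(-3066 + 191626) = √188560 = 4*√11785 ≈ 434.23)
√(z - 151846) = √(4*√11785 - 151846) = √(-151846 + 4*√11785)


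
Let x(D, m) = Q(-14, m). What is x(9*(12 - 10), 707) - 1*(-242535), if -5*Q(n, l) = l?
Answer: 1211968/5 ≈ 2.4239e+5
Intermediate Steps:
Q(n, l) = -l/5
x(D, m) = -m/5
x(9*(12 - 10), 707) - 1*(-242535) = -⅕*707 - 1*(-242535) = -707/5 + 242535 = 1211968/5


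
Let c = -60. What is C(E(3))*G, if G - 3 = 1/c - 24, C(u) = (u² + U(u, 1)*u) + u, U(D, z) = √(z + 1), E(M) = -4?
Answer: -1261/5 + 1261*√2/15 ≈ -133.31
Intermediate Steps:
U(D, z) = √(1 + z)
C(u) = u + u² + u*√2 (C(u) = (u² + √(1 + 1)*u) + u = (u² + √2*u) + u = (u² + u*√2) + u = u + u² + u*√2)
G = -1261/60 (G = 3 + (1/(-60) - 24) = 3 + (-1/60 - 24) = 3 - 1441/60 = -1261/60 ≈ -21.017)
C(E(3))*G = -4*(1 - 4 + √2)*(-1261/60) = -4*(-3 + √2)*(-1261/60) = (12 - 4*√2)*(-1261/60) = -1261/5 + 1261*√2/15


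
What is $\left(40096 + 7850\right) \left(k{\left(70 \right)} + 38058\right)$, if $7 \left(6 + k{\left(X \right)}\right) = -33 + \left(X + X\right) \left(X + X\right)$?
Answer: $\frac{13709247726}{7} \approx 1.9585 \cdot 10^{9}$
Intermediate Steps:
$k{\left(X \right)} = - \frac{75}{7} + \frac{4 X^{2}}{7}$ ($k{\left(X \right)} = -6 + \frac{-33 + \left(X + X\right) \left(X + X\right)}{7} = -6 + \frac{-33 + 2 X 2 X}{7} = -6 + \frac{-33 + 4 X^{2}}{7} = -6 + \left(- \frac{33}{7} + \frac{4 X^{2}}{7}\right) = - \frac{75}{7} + \frac{4 X^{2}}{7}$)
$\left(40096 + 7850\right) \left(k{\left(70 \right)} + 38058\right) = \left(40096 + 7850\right) \left(\left(- \frac{75}{7} + \frac{4 \cdot 70^{2}}{7}\right) + 38058\right) = 47946 \left(\left(- \frac{75}{7} + \frac{4}{7} \cdot 4900\right) + 38058\right) = 47946 \left(\left(- \frac{75}{7} + 2800\right) + 38058\right) = 47946 \left(\frac{19525}{7} + 38058\right) = 47946 \cdot \frac{285931}{7} = \frac{13709247726}{7}$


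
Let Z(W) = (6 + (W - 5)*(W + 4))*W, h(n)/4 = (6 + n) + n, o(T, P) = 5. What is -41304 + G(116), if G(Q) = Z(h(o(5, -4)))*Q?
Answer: 29788328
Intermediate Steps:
h(n) = 24 + 8*n (h(n) = 4*((6 + n) + n) = 4*(6 + 2*n) = 24 + 8*n)
Z(W) = W*(6 + (-5 + W)*(4 + W)) (Z(W) = (6 + (-5 + W)*(4 + W))*W = W*(6 + (-5 + W)*(4 + W)))
G(Q) = 257152*Q (G(Q) = ((24 + 8*5)*(-14 + (24 + 8*5)² - (24 + 8*5)))*Q = ((24 + 40)*(-14 + (24 + 40)² - (24 + 40)))*Q = (64*(-14 + 64² - 1*64))*Q = (64*(-14 + 4096 - 64))*Q = (64*4018)*Q = 257152*Q)
-41304 + G(116) = -41304 + 257152*116 = -41304 + 29829632 = 29788328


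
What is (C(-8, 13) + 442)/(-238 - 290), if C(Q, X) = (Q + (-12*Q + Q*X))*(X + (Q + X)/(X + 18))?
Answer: -3587/8184 ≈ -0.43829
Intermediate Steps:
C(Q, X) = (X + (Q + X)/(18 + X))*(-11*Q + Q*X) (C(Q, X) = (-11*Q + Q*X)*(X + (Q + X)/(18 + X)) = (X + (Q + X)/(18 + X))*(-11*Q + Q*X))
(C(-8, 13) + 442)/(-238 - 290) = (-8*(13³ - 209*13 - 11*(-8) + 8*13² - 8*13)/(18 + 13) + 442)/(-238 - 290) = (-8*(2197 - 2717 + 88 + 8*169 - 104)/31 + 442)/(-528) = (-8*1/31*(2197 - 2717 + 88 + 1352 - 104) + 442)*(-1/528) = (-8*1/31*816 + 442)*(-1/528) = (-6528/31 + 442)*(-1/528) = (7174/31)*(-1/528) = -3587/8184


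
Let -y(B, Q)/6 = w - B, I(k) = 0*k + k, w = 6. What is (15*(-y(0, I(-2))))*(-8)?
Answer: -4320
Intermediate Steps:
I(k) = k (I(k) = 0 + k = k)
y(B, Q) = -36 + 6*B (y(B, Q) = -6*(6 - B) = -36 + 6*B)
(15*(-y(0, I(-2))))*(-8) = (15*(-(-36 + 6*0)))*(-8) = (15*(-(-36 + 0)))*(-8) = (15*(-1*(-36)))*(-8) = (15*36)*(-8) = 540*(-8) = -4320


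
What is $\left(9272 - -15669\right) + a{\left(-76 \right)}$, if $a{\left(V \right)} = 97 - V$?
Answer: $25114$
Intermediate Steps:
$\left(9272 - -15669\right) + a{\left(-76 \right)} = \left(9272 - -15669\right) + \left(97 - -76\right) = \left(9272 + 15669\right) + \left(97 + 76\right) = 24941 + 173 = 25114$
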